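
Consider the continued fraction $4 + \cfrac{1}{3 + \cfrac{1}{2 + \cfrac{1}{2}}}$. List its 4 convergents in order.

Using the convergent recurrence p_i = a_i*p_{i-1} + p_{i-2}, q_i = a_i*q_{i-1} + q_{i-2} with p_{-2}=0, p_{-1}=1, q_{-2}=1, q_{-1}=0:
  i=0: a_0=4, p_0 = 4*1 + 0 = 4, q_0 = 4*0 + 1 = 1.
  i=1: a_1=3, p_1 = 3*4 + 1 = 13, q_1 = 3*1 + 0 = 3.
  i=2: a_2=2, p_2 = 2*13 + 4 = 30, q_2 = 2*3 + 1 = 7.
  i=3: a_3=2, p_3 = 2*30 + 13 = 73, q_3 = 2*7 + 3 = 17.

4/1, 13/3, 30/7, 73/17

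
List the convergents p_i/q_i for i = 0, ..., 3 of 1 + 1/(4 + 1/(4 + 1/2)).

1/1, 5/4, 21/17, 47/38

Using the convergent recurrence p_i = a_i*p_{i-1} + p_{i-2}, q_i = a_i*q_{i-1} + q_{i-2} with p_{-2}=0, p_{-1}=1, q_{-2}=1, q_{-1}=0:
  i=0: a_0=1, p_0 = 1*1 + 0 = 1, q_0 = 1*0 + 1 = 1.
  i=1: a_1=4, p_1 = 4*1 + 1 = 5, q_1 = 4*1 + 0 = 4.
  i=2: a_2=4, p_2 = 4*5 + 1 = 21, q_2 = 4*4 + 1 = 17.
  i=3: a_3=2, p_3 = 2*21 + 5 = 47, q_3 = 2*17 + 4 = 38.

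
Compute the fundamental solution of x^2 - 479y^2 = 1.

(x, y) = (2989440, 136591)

First expand sqrt(479) as a continued fraction. With x_i = (sqrt(479) + m_i)/d_i and (m_0, d_0) = (0, 1): a_0 = floor(sqrt(479)) = 21, since 21^2 = 441 <= 479 < 484 = 22^2.
Iterate m_{i+1} = d_i*a_i - m_i, d_{i+1} = (479 - m_{i+1}^2)/d_i, a_{i+1} = floor((a_0 + m_{i+1})/d_{i+1}):
  m_1 = 1*21 - 0 = 21, d_1 = (479 - 21^2)/1 = 38/1 = 38, a_1 = floor((21 + 21)/38) = 1.
  m_2 = 38*1 - 21 = 17, d_2 = (479 - 17^2)/38 = 190/38 = 5, a_2 = floor((21 + 17)/5) = 7.
  m_3 = 5*7 - 17 = 18, d_3 = (479 - 18^2)/5 = 155/5 = 31, a_3 = floor((21 + 18)/31) = 1.
  m_4 = 31*1 - 18 = 13, d_4 = (479 - 13^2)/31 = 310/31 = 10, a_4 = floor((21 + 13)/10) = 3.
  m_5 = 10*3 - 13 = 17, d_5 = (479 - 17^2)/10 = 190/10 = 19, a_5 = floor((21 + 17)/19) = 2.
  m_6 = 19*2 - 17 = 21, d_6 = (479 - 21^2)/19 = 38/19 = 2, a_6 = floor((21 + 21)/2) = 21.
  m_7 = 2*21 - 21 = 21, d_7 = (479 - 21^2)/2 = 38/2 = 19, a_7 = floor((21 + 21)/19) = 2.
  m_8 = 19*2 - 21 = 17, d_8 = (479 - 17^2)/19 = 190/19 = 10, a_8 = floor((21 + 17)/10) = 3.
  m_9 = 10*3 - 17 = 13, d_9 = (479 - 13^2)/10 = 310/10 = 31, a_9 = floor((21 + 13)/31) = 1.
  m_10 = 31*1 - 13 = 18, d_10 = (479 - 18^2)/31 = 155/31 = 5, a_10 = floor((21 + 18)/5) = 7.
  m_11 = 5*7 - 18 = 17, d_11 = (479 - 17^2)/5 = 190/5 = 38, a_11 = floor((21 + 17)/38) = 1.
  m_12 = 38*1 - 17 = 21, d_12 = (479 - 21^2)/38 = 38/38 = 1, a_12 = floor((21 + 21)/1) = 42.
  m_13 = 1*42 - 21 = 21, d_13 = (479 - 21^2)/1 = 38/1 = 38: (m_13, d_13) = (m_1, d_1) = (21, 38), so from here the quotients repeat a_1, ..., a_12; the period length is 12.
So sqrt(479) = [21; (1, 7, 1, 3, 2, 21, 2, 3, 1, 7, 1, 42)] with period length k = 12.
k is even, so the fundamental solution of x^2 - 479y^2 = 1 is (p_{k-1}, q_{k-1}) = (p_11, q_11); compute convergents through index 11.
Convergents (p_i = a_i*p_{i-1} + p_{i-2}, q_i = a_i*q_{i-1} + q_{i-2} with p_{-2}=0, p_{-1}=1, q_{-2}=1, q_{-1}=0):
  i=0: a_0=21, p_0 = 21*1 + 0 = 21, q_0 = 21*0 + 1 = 1.
  i=1: a_1=1, p_1 = 1*21 + 1 = 22, q_1 = 1*1 + 0 = 1.
  i=2: a_2=7, p_2 = 7*22 + 21 = 175, q_2 = 7*1 + 1 = 8.
  i=3: a_3=1, p_3 = 1*175 + 22 = 197, q_3 = 1*8 + 1 = 9.
  i=4: a_4=3, p_4 = 3*197 + 175 = 766, q_4 = 3*9 + 8 = 35.
  i=5: a_5=2, p_5 = 2*766 + 197 = 1729, q_5 = 2*35 + 9 = 79.
  i=6: a_6=21, p_6 = 21*1729 + 766 = 37075, q_6 = 21*79 + 35 = 1694.
  i=7: a_7=2, p_7 = 2*37075 + 1729 = 75879, q_7 = 2*1694 + 79 = 3467.
  i=8: a_8=3, p_8 = 3*75879 + 37075 = 264712, q_8 = 3*3467 + 1694 = 12095.
  i=9: a_9=1, p_9 = 1*264712 + 75879 = 340591, q_9 = 1*12095 + 3467 = 15562.
  i=10: a_10=7, p_10 = 7*340591 + 264712 = 2648849, q_10 = 7*15562 + 12095 = 121029.
  i=11: a_11=1, p_11 = 1*2648849 + 340591 = 2989440, q_11 = 1*121029 + 15562 = 136591.
Check: 2989440^2 - 479*136591^2 = 8936751513600 - 8936751513599 = 1, so (x, y) = (2989440, 136591) solves the equation, and by the theorem it is the least positive solution.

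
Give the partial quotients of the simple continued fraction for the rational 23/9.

[2; 1, 1, 4]

Run the Euclidean algorithm on 23 and 9; the successive quotients are the partial quotients a_0, a_1, ... (each step inverts the fractional part left over by the previous one):
  23 = 2*9 + 5, so a_0 = 2.
  9 = 1*5 + 4, so a_1 = 1.
  5 = 1*4 + 1, so a_2 = 1.
  4 = 4*1 + 0, so a_3 = 4.
The remainder reaches 0 after 4 divisions, so the expansion has 4 partial quotients, read off in order.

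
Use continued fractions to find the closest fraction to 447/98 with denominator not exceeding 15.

41/9

Expand x = 447/98 as a continued fraction with the Euclidean algorithm:
  447 = 4*98 + 55, so a_0 = 4.
  98 = 1*55 + 43, so a_1 = 1.
  55 = 1*43 + 12, so a_2 = 1.
  43 = 3*12 + 7, so a_3 = 3.
  12 = 1*7 + 5, so a_4 = 1.
  7 = 1*5 + 2, so a_5 = 1.
  5 = 2*2 + 1, so a_6 = 2.
  2 = 2*1 + 0, so a_7 = 2.
so x = [4; 1, 1, 3, 1, 1, 2, 2].
Convergents (p_i = a_i*p_{i-1} + p_{i-2}, q_i = a_i*q_{i-1} + q_{i-2} with p_{-2}=0, p_{-1}=1, q_{-2}=1, q_{-1}=0), until the denominator exceeds 15:
  i=0: a_0=4, p_0 = 4*1 + 0 = 4, q_0 = 4*0 + 1 = 1.
  i=1: a_1=1, p_1 = 1*4 + 1 = 5, q_1 = 1*1 + 0 = 1.
  i=2: a_2=1, p_2 = 1*5 + 4 = 9, q_2 = 1*1 + 1 = 2.
  i=3: a_3=3, p_3 = 3*9 + 5 = 32, q_3 = 3*2 + 1 = 7.
  i=4: a_4=1, p_4 = 1*32 + 9 = 41, q_4 = 1*7 + 2 = 9.
  i=5: a_5=1, p_5 = 1*41 + 32 = 73, q_5 = 1*9 + 7 = 16.
q_5 = 16 > 15, so the last convergent with denominator <= 15 is p_4/q_4 = 41/9.
The closest fraction with denominator <= 15 is either p_4/q_4 or the intermediate fraction (k*p_4 + p_3)/(k*q_4 + q_3) with the largest k >= 1 whose denominator stays <= 15; these approach x as k grows, and every other convergent or intermediate fraction in range is farther away.
Largest k: floor((15 - q_3)/q_4) = floor((15 - 7)/9) = 0.
Since k = 0, no intermediate fraction beyond p_4/q_4 has denominator <= 15, so the convergent 41/9 is the closest (its error is |447*9 - 41*98|/(98*9) = 5/882).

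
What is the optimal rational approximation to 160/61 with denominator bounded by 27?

21/8

Expand x = 160/61 as a continued fraction with the Euclidean algorithm:
  160 = 2*61 + 38, so a_0 = 2.
  61 = 1*38 + 23, so a_1 = 1.
  38 = 1*23 + 15, so a_2 = 1.
  23 = 1*15 + 8, so a_3 = 1.
  15 = 1*8 + 7, so a_4 = 1.
  8 = 1*7 + 1, so a_5 = 1.
  7 = 7*1 + 0, so a_6 = 7.
so x = [2; 1, 1, 1, 1, 1, 7].
Convergents (p_i = a_i*p_{i-1} + p_{i-2}, q_i = a_i*q_{i-1} + q_{i-2} with p_{-2}=0, p_{-1}=1, q_{-2}=1, q_{-1}=0), until the denominator exceeds 27:
  i=0: a_0=2, p_0 = 2*1 + 0 = 2, q_0 = 2*0 + 1 = 1.
  i=1: a_1=1, p_1 = 1*2 + 1 = 3, q_1 = 1*1 + 0 = 1.
  i=2: a_2=1, p_2 = 1*3 + 2 = 5, q_2 = 1*1 + 1 = 2.
  i=3: a_3=1, p_3 = 1*5 + 3 = 8, q_3 = 1*2 + 1 = 3.
  i=4: a_4=1, p_4 = 1*8 + 5 = 13, q_4 = 1*3 + 2 = 5.
  i=5: a_5=1, p_5 = 1*13 + 8 = 21, q_5 = 1*5 + 3 = 8.
  i=6: a_6=7, p_6 = 7*21 + 13 = 160, q_6 = 7*8 + 5 = 61.
q_6 = 61 > 27, so the last convergent with denominator <= 27 is p_5/q_5 = 21/8.
The closest fraction with denominator <= 27 is either p_5/q_5 or the intermediate fraction (k*p_5 + p_4)/(k*q_5 + q_4) with the largest k >= 1 whose denominator stays <= 27; these approach x as k grows, and every other convergent or intermediate fraction in range is farther away.
Largest k: floor((27 - q_4)/q_5) = floor((27 - 5)/8) = 2.
That gives (2*21 + 13)/(2*8 + 5) = 55/21.
Compare the errors: |x - 21/8| = |160*8 - 21*61|/(61*8) = 1/488, and |x - 55/21| = |160*21 - 55*61|/(61*21) = 5/1281.
Cross-multiplying, 1*1281 = 1281 < 2440 = 5*488, so 1/488 is smaller: the convergent 21/8 is closer to x than 55/21.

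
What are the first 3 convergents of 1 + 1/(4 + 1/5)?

Using the convergent recurrence p_i = a_i*p_{i-1} + p_{i-2}, q_i = a_i*q_{i-1} + q_{i-2} with p_{-2}=0, p_{-1}=1, q_{-2}=1, q_{-1}=0:
  i=0: a_0=1, p_0 = 1*1 + 0 = 1, q_0 = 1*0 + 1 = 1.
  i=1: a_1=4, p_1 = 4*1 + 1 = 5, q_1 = 4*1 + 0 = 4.
  i=2: a_2=5, p_2 = 5*5 + 1 = 26, q_2 = 5*4 + 1 = 21.

1/1, 5/4, 26/21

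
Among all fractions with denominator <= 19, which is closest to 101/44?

39/17

Expand x = 101/44 as a continued fraction with the Euclidean algorithm:
  101 = 2*44 + 13, so a_0 = 2.
  44 = 3*13 + 5, so a_1 = 3.
  13 = 2*5 + 3, so a_2 = 2.
  5 = 1*3 + 2, so a_3 = 1.
  3 = 1*2 + 1, so a_4 = 1.
  2 = 2*1 + 0, so a_5 = 2.
so x = [2; 3, 2, 1, 1, 2].
Convergents (p_i = a_i*p_{i-1} + p_{i-2}, q_i = a_i*q_{i-1} + q_{i-2} with p_{-2}=0, p_{-1}=1, q_{-2}=1, q_{-1}=0), until the denominator exceeds 19:
  i=0: a_0=2, p_0 = 2*1 + 0 = 2, q_0 = 2*0 + 1 = 1.
  i=1: a_1=3, p_1 = 3*2 + 1 = 7, q_1 = 3*1 + 0 = 3.
  i=2: a_2=2, p_2 = 2*7 + 2 = 16, q_2 = 2*3 + 1 = 7.
  i=3: a_3=1, p_3 = 1*16 + 7 = 23, q_3 = 1*7 + 3 = 10.
  i=4: a_4=1, p_4 = 1*23 + 16 = 39, q_4 = 1*10 + 7 = 17.
  i=5: a_5=2, p_5 = 2*39 + 23 = 101, q_5 = 2*17 + 10 = 44.
q_5 = 44 > 19, so the last convergent with denominator <= 19 is p_4/q_4 = 39/17.
The closest fraction with denominator <= 19 is either p_4/q_4 or the intermediate fraction (k*p_4 + p_3)/(k*q_4 + q_3) with the largest k >= 1 whose denominator stays <= 19; these approach x as k grows, and every other convergent or intermediate fraction in range is farther away.
Largest k: floor((19 - q_3)/q_4) = floor((19 - 10)/17) = 0.
Since k = 0, no intermediate fraction beyond p_4/q_4 has denominator <= 19, so the convergent 39/17 is the closest (its error is |101*17 - 39*44|/(44*17) = 1/748).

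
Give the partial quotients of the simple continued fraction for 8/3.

[2; 1, 2]

Run the Euclidean algorithm on 8 and 3; the successive quotients are the partial quotients a_0, a_1, ... (each step inverts the fractional part left over by the previous one):
  8 = 2*3 + 2, so a_0 = 2.
  3 = 1*2 + 1, so a_1 = 1.
  2 = 2*1 + 0, so a_2 = 2.
The remainder reaches 0 after 3 divisions, so the expansion has 3 partial quotients, read off in order.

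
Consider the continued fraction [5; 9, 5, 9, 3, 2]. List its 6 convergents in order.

5/1, 46/9, 235/46, 2161/423, 6718/1315, 15597/3053

Using the convergent recurrence p_i = a_i*p_{i-1} + p_{i-2}, q_i = a_i*q_{i-1} + q_{i-2} with p_{-2}=0, p_{-1}=1, q_{-2}=1, q_{-1}=0:
  i=0: a_0=5, p_0 = 5*1 + 0 = 5, q_0 = 5*0 + 1 = 1.
  i=1: a_1=9, p_1 = 9*5 + 1 = 46, q_1 = 9*1 + 0 = 9.
  i=2: a_2=5, p_2 = 5*46 + 5 = 235, q_2 = 5*9 + 1 = 46.
  i=3: a_3=9, p_3 = 9*235 + 46 = 2161, q_3 = 9*46 + 9 = 423.
  i=4: a_4=3, p_4 = 3*2161 + 235 = 6718, q_4 = 3*423 + 46 = 1315.
  i=5: a_5=2, p_5 = 2*6718 + 2161 = 15597, q_5 = 2*1315 + 423 = 3053.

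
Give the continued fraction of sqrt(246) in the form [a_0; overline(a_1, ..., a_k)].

Write x_i = (sqrt(246) + m_i)/d_i with (m_0, d_0) = (0, 1). a_0 = floor(sqrt(246)) = 15, since 15^2 = 225 <= 246 < 256 = 16^2.
Iterate m_{i+1} = d_i*a_i - m_i, d_{i+1} = (246 - m_{i+1}^2)/d_i, a_{i+1} = floor((a_0 + m_{i+1})/d_{i+1}):
  m_1 = 1*15 - 0 = 15, d_1 = (246 - 15^2)/1 = 21/1 = 21, a_1 = floor((15 + 15)/21) = 1.
  m_2 = 21*1 - 15 = 6, d_2 = (246 - 6^2)/21 = 210/21 = 10, a_2 = floor((15 + 6)/10) = 2.
  m_3 = 10*2 - 6 = 14, d_3 = (246 - 14^2)/10 = 50/10 = 5, a_3 = floor((15 + 14)/5) = 5.
  m_4 = 5*5 - 14 = 11, d_4 = (246 - 11^2)/5 = 125/5 = 25, a_4 = floor((15 + 11)/25) = 1.
  m_5 = 25*1 - 11 = 14, d_5 = (246 - 14^2)/25 = 50/25 = 2, a_5 = floor((15 + 14)/2) = 14.
  m_6 = 2*14 - 14 = 14, d_6 = (246 - 14^2)/2 = 50/2 = 25, a_6 = floor((15 + 14)/25) = 1.
  m_7 = 25*1 - 14 = 11, d_7 = (246 - 11^2)/25 = 125/25 = 5, a_7 = floor((15 + 11)/5) = 5.
  m_8 = 5*5 - 11 = 14, d_8 = (246 - 14^2)/5 = 50/5 = 10, a_8 = floor((15 + 14)/10) = 2.
  m_9 = 10*2 - 14 = 6, d_9 = (246 - 6^2)/10 = 210/10 = 21, a_9 = floor((15 + 6)/21) = 1.
  m_10 = 21*1 - 6 = 15, d_10 = (246 - 15^2)/21 = 21/21 = 1, a_10 = floor((15 + 15)/1) = 30.
  m_11 = 1*30 - 15 = 15, d_11 = (246 - 15^2)/1 = 21/1 = 21: (m_11, d_11) = (m_1, d_1) = (15, 21), so from here the quotients repeat a_1, ..., a_10; the period length is 10.
Hence the expansion of sqrt(246) is a_0 = 15 followed by the repeating block 1, 2, 5, 1, 14, 1, 5, 2, 1, 30 (period 10).

[15; overline(1, 2, 5, 1, 14, 1, 5, 2, 1, 30)]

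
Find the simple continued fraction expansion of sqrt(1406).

Write x_i = (sqrt(1406) + m_i)/d_i with (m_0, d_0) = (0, 1). a_0 = floor(sqrt(1406)) = 37, since 37^2 = 1369 <= 1406 < 1444 = 38^2.
Iterate m_{i+1} = d_i*a_i - m_i, d_{i+1} = (1406 - m_{i+1}^2)/d_i, a_{i+1} = floor((a_0 + m_{i+1})/d_{i+1}):
  m_1 = 1*37 - 0 = 37, d_1 = (1406 - 37^2)/1 = 37/1 = 37, a_1 = floor((37 + 37)/37) = 2.
  m_2 = 37*2 - 37 = 37, d_2 = (1406 - 37^2)/37 = 37/37 = 1, a_2 = floor((37 + 37)/1) = 74.
  m_3 = 1*74 - 37 = 37, d_3 = (1406 - 37^2)/1 = 37/1 = 37: (m_3, d_3) = (m_1, d_1) = (37, 37), so from here the quotients repeat a_1, a_2; the period length is 2.
Hence the expansion of sqrt(1406) is a_0 = 37 followed by the repeating block 2, 74 (period 2).

[37; (2, 74)]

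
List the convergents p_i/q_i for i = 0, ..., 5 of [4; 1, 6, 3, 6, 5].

Using the convergent recurrence p_i = a_i*p_{i-1} + p_{i-2}, q_i = a_i*q_{i-1} + q_{i-2} with p_{-2}=0, p_{-1}=1, q_{-2}=1, q_{-1}=0:
  i=0: a_0=4, p_0 = 4*1 + 0 = 4, q_0 = 4*0 + 1 = 1.
  i=1: a_1=1, p_1 = 1*4 + 1 = 5, q_1 = 1*1 + 0 = 1.
  i=2: a_2=6, p_2 = 6*5 + 4 = 34, q_2 = 6*1 + 1 = 7.
  i=3: a_3=3, p_3 = 3*34 + 5 = 107, q_3 = 3*7 + 1 = 22.
  i=4: a_4=6, p_4 = 6*107 + 34 = 676, q_4 = 6*22 + 7 = 139.
  i=5: a_5=5, p_5 = 5*676 + 107 = 3487, q_5 = 5*139 + 22 = 717.

4/1, 5/1, 34/7, 107/22, 676/139, 3487/717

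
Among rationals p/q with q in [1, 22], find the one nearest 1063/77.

290/21

Expand x = 1063/77 as a continued fraction with the Euclidean algorithm:
  1063 = 13*77 + 62, so a_0 = 13.
  77 = 1*62 + 15, so a_1 = 1.
  62 = 4*15 + 2, so a_2 = 4.
  15 = 7*2 + 1, so a_3 = 7.
  2 = 2*1 + 0, so a_4 = 2.
so x = [13; 1, 4, 7, 2].
Convergents (p_i = a_i*p_{i-1} + p_{i-2}, q_i = a_i*q_{i-1} + q_{i-2} with p_{-2}=0, p_{-1}=1, q_{-2}=1, q_{-1}=0), until the denominator exceeds 22:
  i=0: a_0=13, p_0 = 13*1 + 0 = 13, q_0 = 13*0 + 1 = 1.
  i=1: a_1=1, p_1 = 1*13 + 1 = 14, q_1 = 1*1 + 0 = 1.
  i=2: a_2=4, p_2 = 4*14 + 13 = 69, q_2 = 4*1 + 1 = 5.
  i=3: a_3=7, p_3 = 7*69 + 14 = 497, q_3 = 7*5 + 1 = 36.
q_3 = 36 > 22, so the last convergent with denominator <= 22 is p_2/q_2 = 69/5.
The closest fraction with denominator <= 22 is either p_2/q_2 or the intermediate fraction (k*p_2 + p_1)/(k*q_2 + q_1) with the largest k >= 1 whose denominator stays <= 22; these approach x as k grows, and every other convergent or intermediate fraction in range is farther away.
Largest k: floor((22 - q_1)/q_2) = floor((22 - 1)/5) = 4.
That gives (4*69 + 14)/(4*5 + 1) = 290/21.
Compare the errors: |x - 69/5| = |1063*5 - 69*77|/(77*5) = 2/385, and |x - 290/21| = |1063*21 - 290*77|/(77*21) = 7/1617.
Cross-multiplying, 7*385 = 2695 < 3234 = 2*1617, so 7/1617 is smaller: the intermediate fraction 290/21 is closer to x than 69/5.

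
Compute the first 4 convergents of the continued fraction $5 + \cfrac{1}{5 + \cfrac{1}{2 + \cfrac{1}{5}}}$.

5/1, 26/5, 57/11, 311/60

Using the convergent recurrence p_i = a_i*p_{i-1} + p_{i-2}, q_i = a_i*q_{i-1} + q_{i-2} with p_{-2}=0, p_{-1}=1, q_{-2}=1, q_{-1}=0:
  i=0: a_0=5, p_0 = 5*1 + 0 = 5, q_0 = 5*0 + 1 = 1.
  i=1: a_1=5, p_1 = 5*5 + 1 = 26, q_1 = 5*1 + 0 = 5.
  i=2: a_2=2, p_2 = 2*26 + 5 = 57, q_2 = 2*5 + 1 = 11.
  i=3: a_3=5, p_3 = 5*57 + 26 = 311, q_3 = 5*11 + 5 = 60.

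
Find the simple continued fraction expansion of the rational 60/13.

Run the Euclidean algorithm on 60 and 13; the successive quotients are the partial quotients a_0, a_1, ... (each step inverts the fractional part left over by the previous one):
  60 = 4*13 + 8, so a_0 = 4.
  13 = 1*8 + 5, so a_1 = 1.
  8 = 1*5 + 3, so a_2 = 1.
  5 = 1*3 + 2, so a_3 = 1.
  3 = 1*2 + 1, so a_4 = 1.
  2 = 2*1 + 0, so a_5 = 2.
The remainder reaches 0 after 6 divisions, so the expansion has 6 partial quotients, read off in order.

[4; 1, 1, 1, 1, 2]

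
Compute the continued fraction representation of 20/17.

Run the Euclidean algorithm on 20 and 17; the successive quotients are the partial quotients a_0, a_1, ... (each step inverts the fractional part left over by the previous one):
  20 = 1*17 + 3, so a_0 = 1.
  17 = 5*3 + 2, so a_1 = 5.
  3 = 1*2 + 1, so a_2 = 1.
  2 = 2*1 + 0, so a_3 = 2.
The remainder reaches 0 after 4 divisions, so the expansion has 4 partial quotients, read off in order.

[1; 5, 1, 2]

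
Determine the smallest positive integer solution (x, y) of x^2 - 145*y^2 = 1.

First expand sqrt(145) as a continued fraction. With x_i = (sqrt(145) + m_i)/d_i and (m_0, d_0) = (0, 1): a_0 = floor(sqrt(145)) = 12, since 12^2 = 144 <= 145 < 169 = 13^2.
Iterate m_{i+1} = d_i*a_i - m_i, d_{i+1} = (145 - m_{i+1}^2)/d_i, a_{i+1} = floor((a_0 + m_{i+1})/d_{i+1}):
  m_1 = 1*12 - 0 = 12, d_1 = (145 - 12^2)/1 = 1/1 = 1, a_1 = floor((12 + 12)/1) = 24.
  m_2 = 1*24 - 12 = 12, d_2 = (145 - 12^2)/1 = 1/1 = 1: (m_2, d_2) = (m_1, d_1) = (12, 1), so from here the quotient a_1 repeats; the period length is 1.
So sqrt(145) = [12; (24)] with period length k = 1.
k is odd, so (p_{k-1}, q_{k-1}) only solves x^2 - 145y^2 = -1 and the fundamental solution of x^2 - 145y^2 = 1 is (p_{2k-1}, q_{2k-1}) = (p_1, q_1); compute convergents through index 1, running through the period twice.
Convergents (p_i = a_i*p_{i-1} + p_{i-2}, q_i = a_i*q_{i-1} + q_{i-2} with p_{-2}=0, p_{-1}=1, q_{-2}=1, q_{-1}=0):
  i=0: a_0=12, p_0 = 12*1 + 0 = 12, q_0 = 12*0 + 1 = 1.
  i=1: a_1=24, p_1 = 24*12 + 1 = 289, q_1 = 24*1 + 0 = 24.
Indeed p_0^2 - 145*q_0^2 = 144 - 145 = -1, not +1.
Check: 289^2 - 145*24^2 = 83521 - 83520 = 1, so (x, y) = (289, 24) solves the equation, and by the theorem it is the least positive solution.

(x, y) = (289, 24)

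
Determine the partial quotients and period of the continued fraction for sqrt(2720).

[52; (6, 1, 1, 25, 1, 1, 6, 104)]

Write x_i = (sqrt(2720) + m_i)/d_i with (m_0, d_0) = (0, 1). a_0 = floor(sqrt(2720)) = 52, since 52^2 = 2704 <= 2720 < 2809 = 53^2.
Iterate m_{i+1} = d_i*a_i - m_i, d_{i+1} = (2720 - m_{i+1}^2)/d_i, a_{i+1} = floor((a_0 + m_{i+1})/d_{i+1}):
  m_1 = 1*52 - 0 = 52, d_1 = (2720 - 52^2)/1 = 16/1 = 16, a_1 = floor((52 + 52)/16) = 6.
  m_2 = 16*6 - 52 = 44, d_2 = (2720 - 44^2)/16 = 784/16 = 49, a_2 = floor((52 + 44)/49) = 1.
  m_3 = 49*1 - 44 = 5, d_3 = (2720 - 5^2)/49 = 2695/49 = 55, a_3 = floor((52 + 5)/55) = 1.
  m_4 = 55*1 - 5 = 50, d_4 = (2720 - 50^2)/55 = 220/55 = 4, a_4 = floor((52 + 50)/4) = 25.
  m_5 = 4*25 - 50 = 50, d_5 = (2720 - 50^2)/4 = 220/4 = 55, a_5 = floor((52 + 50)/55) = 1.
  m_6 = 55*1 - 50 = 5, d_6 = (2720 - 5^2)/55 = 2695/55 = 49, a_6 = floor((52 + 5)/49) = 1.
  m_7 = 49*1 - 5 = 44, d_7 = (2720 - 44^2)/49 = 784/49 = 16, a_7 = floor((52 + 44)/16) = 6.
  m_8 = 16*6 - 44 = 52, d_8 = (2720 - 52^2)/16 = 16/16 = 1, a_8 = floor((52 + 52)/1) = 104.
  m_9 = 1*104 - 52 = 52, d_9 = (2720 - 52^2)/1 = 16/1 = 16: (m_9, d_9) = (m_1, d_1) = (52, 16), so from here the quotients repeat a_1, ..., a_8; the period length is 8.
Hence the expansion of sqrt(2720) is a_0 = 52 followed by the repeating block 6, 1, 1, 25, 1, 1, 6, 104 (period 8).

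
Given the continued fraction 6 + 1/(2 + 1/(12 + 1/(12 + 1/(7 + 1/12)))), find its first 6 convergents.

6/1, 13/2, 162/25, 1957/302, 13861/2139, 168289/25970

Using the convergent recurrence p_i = a_i*p_{i-1} + p_{i-2}, q_i = a_i*q_{i-1} + q_{i-2} with p_{-2}=0, p_{-1}=1, q_{-2}=1, q_{-1}=0:
  i=0: a_0=6, p_0 = 6*1 + 0 = 6, q_0 = 6*0 + 1 = 1.
  i=1: a_1=2, p_1 = 2*6 + 1 = 13, q_1 = 2*1 + 0 = 2.
  i=2: a_2=12, p_2 = 12*13 + 6 = 162, q_2 = 12*2 + 1 = 25.
  i=3: a_3=12, p_3 = 12*162 + 13 = 1957, q_3 = 12*25 + 2 = 302.
  i=4: a_4=7, p_4 = 7*1957 + 162 = 13861, q_4 = 7*302 + 25 = 2139.
  i=5: a_5=12, p_5 = 12*13861 + 1957 = 168289, q_5 = 12*2139 + 302 = 25970.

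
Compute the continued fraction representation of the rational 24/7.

[3; 2, 3]

Run the Euclidean algorithm on 24 and 7; the successive quotients are the partial quotients a_0, a_1, ... (each step inverts the fractional part left over by the previous one):
  24 = 3*7 + 3, so a_0 = 3.
  7 = 2*3 + 1, so a_1 = 2.
  3 = 3*1 + 0, so a_2 = 3.
The remainder reaches 0 after 3 divisions, so the expansion has 3 partial quotients, read off in order.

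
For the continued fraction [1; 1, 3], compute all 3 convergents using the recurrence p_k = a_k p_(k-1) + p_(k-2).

1/1, 2/1, 7/4

Using the convergent recurrence p_i = a_i*p_{i-1} + p_{i-2}, q_i = a_i*q_{i-1} + q_{i-2} with p_{-2}=0, p_{-1}=1, q_{-2}=1, q_{-1}=0:
  i=0: a_0=1, p_0 = 1*1 + 0 = 1, q_0 = 1*0 + 1 = 1.
  i=1: a_1=1, p_1 = 1*1 + 1 = 2, q_1 = 1*1 + 0 = 1.
  i=2: a_2=3, p_2 = 3*2 + 1 = 7, q_2 = 3*1 + 1 = 4.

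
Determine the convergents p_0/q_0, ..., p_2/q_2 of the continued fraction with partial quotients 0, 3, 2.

Using the convergent recurrence p_i = a_i*p_{i-1} + p_{i-2}, q_i = a_i*q_{i-1} + q_{i-2} with p_{-2}=0, p_{-1}=1, q_{-2}=1, q_{-1}=0:
  i=0: a_0=0, p_0 = 0*1 + 0 = 0, q_0 = 0*0 + 1 = 1.
  i=1: a_1=3, p_1 = 3*0 + 1 = 1, q_1 = 3*1 + 0 = 3.
  i=2: a_2=2, p_2 = 2*1 + 0 = 2, q_2 = 2*3 + 1 = 7.

0/1, 1/3, 2/7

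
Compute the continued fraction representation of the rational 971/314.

Run the Euclidean algorithm on 971 and 314; the successive quotients are the partial quotients a_0, a_1, ... (each step inverts the fractional part left over by the previous one):
  971 = 3*314 + 29, so a_0 = 3.
  314 = 10*29 + 24, so a_1 = 10.
  29 = 1*24 + 5, so a_2 = 1.
  24 = 4*5 + 4, so a_3 = 4.
  5 = 1*4 + 1, so a_4 = 1.
  4 = 4*1 + 0, so a_5 = 4.
The remainder reaches 0 after 6 divisions, so the expansion has 6 partial quotients, read off in order.

[3; 10, 1, 4, 1, 4]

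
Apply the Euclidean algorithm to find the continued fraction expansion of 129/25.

[5; 6, 4]

Run the Euclidean algorithm on 129 and 25; the successive quotients are the partial quotients a_0, a_1, ... (each step inverts the fractional part left over by the previous one):
  129 = 5*25 + 4, so a_0 = 5.
  25 = 6*4 + 1, so a_1 = 6.
  4 = 4*1 + 0, so a_2 = 4.
The remainder reaches 0 after 3 divisions, so the expansion has 3 partial quotients, read off in order.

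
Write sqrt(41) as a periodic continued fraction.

Write x_i = (sqrt(41) + m_i)/d_i with (m_0, d_0) = (0, 1). a_0 = floor(sqrt(41)) = 6, since 6^2 = 36 <= 41 < 49 = 7^2.
Iterate m_{i+1} = d_i*a_i - m_i, d_{i+1} = (41 - m_{i+1}^2)/d_i, a_{i+1} = floor((a_0 + m_{i+1})/d_{i+1}):
  m_1 = 1*6 - 0 = 6, d_1 = (41 - 6^2)/1 = 5/1 = 5, a_1 = floor((6 + 6)/5) = 2.
  m_2 = 5*2 - 6 = 4, d_2 = (41 - 4^2)/5 = 25/5 = 5, a_2 = floor((6 + 4)/5) = 2.
  m_3 = 5*2 - 4 = 6, d_3 = (41 - 6^2)/5 = 5/5 = 1, a_3 = floor((6 + 6)/1) = 12.
  m_4 = 1*12 - 6 = 6, d_4 = (41 - 6^2)/1 = 5/1 = 5: (m_4, d_4) = (m_1, d_1) = (6, 5), so from here the quotients repeat a_1, ..., a_3; the period length is 3.
Hence the expansion of sqrt(41) is a_0 = 6 followed by the repeating block 2, 2, 12 (period 3).

[6; (2, 2, 12)]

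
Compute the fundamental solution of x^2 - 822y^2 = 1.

(x, y) = (7397, 258)

First expand sqrt(822) as a continued fraction. With x_i = (sqrt(822) + m_i)/d_i and (m_0, d_0) = (0, 1): a_0 = floor(sqrt(822)) = 28, since 28^2 = 784 <= 822 < 841 = 29^2.
Iterate m_{i+1} = d_i*a_i - m_i, d_{i+1} = (822 - m_{i+1}^2)/d_i, a_{i+1} = floor((a_0 + m_{i+1})/d_{i+1}):
  m_1 = 1*28 - 0 = 28, d_1 = (822 - 28^2)/1 = 38/1 = 38, a_1 = floor((28 + 28)/38) = 1.
  m_2 = 38*1 - 28 = 10, d_2 = (822 - 10^2)/38 = 722/38 = 19, a_2 = floor((28 + 10)/19) = 2.
  m_3 = 19*2 - 10 = 28, d_3 = (822 - 28^2)/19 = 38/19 = 2, a_3 = floor((28 + 28)/2) = 28.
  m_4 = 2*28 - 28 = 28, d_4 = (822 - 28^2)/2 = 38/2 = 19, a_4 = floor((28 + 28)/19) = 2.
  m_5 = 19*2 - 28 = 10, d_5 = (822 - 10^2)/19 = 722/19 = 38, a_5 = floor((28 + 10)/38) = 1.
  m_6 = 38*1 - 10 = 28, d_6 = (822 - 28^2)/38 = 38/38 = 1, a_6 = floor((28 + 28)/1) = 56.
  m_7 = 1*56 - 28 = 28, d_7 = (822 - 28^2)/1 = 38/1 = 38: (m_7, d_7) = (m_1, d_1) = (28, 38), so from here the quotients repeat a_1, ..., a_6; the period length is 6.
So sqrt(822) = [28; (1, 2, 28, 2, 1, 56)] with period length k = 6.
k is even, so the fundamental solution of x^2 - 822y^2 = 1 is (p_{k-1}, q_{k-1}) = (p_5, q_5); compute convergents through index 5.
Convergents (p_i = a_i*p_{i-1} + p_{i-2}, q_i = a_i*q_{i-1} + q_{i-2} with p_{-2}=0, p_{-1}=1, q_{-2}=1, q_{-1}=0):
  i=0: a_0=28, p_0 = 28*1 + 0 = 28, q_0 = 28*0 + 1 = 1.
  i=1: a_1=1, p_1 = 1*28 + 1 = 29, q_1 = 1*1 + 0 = 1.
  i=2: a_2=2, p_2 = 2*29 + 28 = 86, q_2 = 2*1 + 1 = 3.
  i=3: a_3=28, p_3 = 28*86 + 29 = 2437, q_3 = 28*3 + 1 = 85.
  i=4: a_4=2, p_4 = 2*2437 + 86 = 4960, q_4 = 2*85 + 3 = 173.
  i=5: a_5=1, p_5 = 1*4960 + 2437 = 7397, q_5 = 1*173 + 85 = 258.
Check: 7397^2 - 822*258^2 = 54715609 - 54715608 = 1, so (x, y) = (7397, 258) solves the equation, and by the theorem it is the least positive solution.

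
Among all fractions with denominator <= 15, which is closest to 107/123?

Expand x = 107/123 as a continued fraction with the Euclidean algorithm:
  107 = 0*123 + 107, so a_0 = 0.
  123 = 1*107 + 16, so a_1 = 1.
  107 = 6*16 + 11, so a_2 = 6.
  16 = 1*11 + 5, so a_3 = 1.
  11 = 2*5 + 1, so a_4 = 2.
  5 = 5*1 + 0, so a_5 = 5.
so x = [0; 1, 6, 1, 2, 5].
Convergents (p_i = a_i*p_{i-1} + p_{i-2}, q_i = a_i*q_{i-1} + q_{i-2} with p_{-2}=0, p_{-1}=1, q_{-2}=1, q_{-1}=0), until the denominator exceeds 15:
  i=0: a_0=0, p_0 = 0*1 + 0 = 0, q_0 = 0*0 + 1 = 1.
  i=1: a_1=1, p_1 = 1*0 + 1 = 1, q_1 = 1*1 + 0 = 1.
  i=2: a_2=6, p_2 = 6*1 + 0 = 6, q_2 = 6*1 + 1 = 7.
  i=3: a_3=1, p_3 = 1*6 + 1 = 7, q_3 = 1*7 + 1 = 8.
  i=4: a_4=2, p_4 = 2*7 + 6 = 20, q_4 = 2*8 + 7 = 23.
q_4 = 23 > 15, so the last convergent with denominator <= 15 is p_3/q_3 = 7/8.
The closest fraction with denominator <= 15 is either p_3/q_3 or the intermediate fraction (k*p_3 + p_2)/(k*q_3 + q_2) with the largest k >= 1 whose denominator stays <= 15; these approach x as k grows, and every other convergent or intermediate fraction in range is farther away.
Largest k: floor((15 - q_2)/q_3) = floor((15 - 7)/8) = 1.
That gives (1*7 + 6)/(1*8 + 7) = 13/15.
Compare the errors: |x - 7/8| = |107*8 - 7*123|/(123*8) = 5/984, and |x - 13/15| = |107*15 - 13*123|/(123*15) = 6/1845.
Cross-multiplying, 6*984 = 5904 < 9225 = 5*1845, so 6/1845 is smaller: the intermediate fraction 13/15 is closer to x than 7/8.

13/15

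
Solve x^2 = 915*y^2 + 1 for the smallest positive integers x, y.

First expand sqrt(915) as a continued fraction. With x_i = (sqrt(915) + m_i)/d_i and (m_0, d_0) = (0, 1): a_0 = floor(sqrt(915)) = 30, since 30^2 = 900 <= 915 < 961 = 31^2.
Iterate m_{i+1} = d_i*a_i - m_i, d_{i+1} = (915 - m_{i+1}^2)/d_i, a_{i+1} = floor((a_0 + m_{i+1})/d_{i+1}):
  m_1 = 1*30 - 0 = 30, d_1 = (915 - 30^2)/1 = 15/1 = 15, a_1 = floor((30 + 30)/15) = 4.
  m_2 = 15*4 - 30 = 30, d_2 = (915 - 30^2)/15 = 15/15 = 1, a_2 = floor((30 + 30)/1) = 60.
  m_3 = 1*60 - 30 = 30, d_3 = (915 - 30^2)/1 = 15/1 = 15: (m_3, d_3) = (m_1, d_1) = (30, 15), so from here the quotients repeat a_1, a_2; the period length is 2.
So sqrt(915) = [30; (4, 60)] with period length k = 2.
k is even, so the fundamental solution of x^2 - 915y^2 = 1 is (p_{k-1}, q_{k-1}) = (p_1, q_1); compute convergents through index 1.
Convergents (p_i = a_i*p_{i-1} + p_{i-2}, q_i = a_i*q_{i-1} + q_{i-2} with p_{-2}=0, p_{-1}=1, q_{-2}=1, q_{-1}=0):
  i=0: a_0=30, p_0 = 30*1 + 0 = 30, q_0 = 30*0 + 1 = 1.
  i=1: a_1=4, p_1 = 4*30 + 1 = 121, q_1 = 4*1 + 0 = 4.
Check: 121^2 - 915*4^2 = 14641 - 14640 = 1, so (x, y) = (121, 4) solves the equation, and by the theorem it is the least positive solution.

(x, y) = (121, 4)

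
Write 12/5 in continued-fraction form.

Run the Euclidean algorithm on 12 and 5; the successive quotients are the partial quotients a_0, a_1, ... (each step inverts the fractional part left over by the previous one):
  12 = 2*5 + 2, so a_0 = 2.
  5 = 2*2 + 1, so a_1 = 2.
  2 = 2*1 + 0, so a_2 = 2.
The remainder reaches 0 after 3 divisions, so the expansion has 3 partial quotients, read off in order.

[2; 2, 2]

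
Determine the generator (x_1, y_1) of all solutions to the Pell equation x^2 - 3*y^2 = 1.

First expand sqrt(3) as a continued fraction. With x_i = (sqrt(3) + m_i)/d_i and (m_0, d_0) = (0, 1): a_0 = floor(sqrt(3)) = 1, since 1^2 = 1 <= 3 < 4 = 2^2.
Iterate m_{i+1} = d_i*a_i - m_i, d_{i+1} = (3 - m_{i+1}^2)/d_i, a_{i+1} = floor((a_0 + m_{i+1})/d_{i+1}):
  m_1 = 1*1 - 0 = 1, d_1 = (3 - 1^2)/1 = 2/1 = 2, a_1 = floor((1 + 1)/2) = 1.
  m_2 = 2*1 - 1 = 1, d_2 = (3 - 1^2)/2 = 2/2 = 1, a_2 = floor((1 + 1)/1) = 2.
  m_3 = 1*2 - 1 = 1, d_3 = (3 - 1^2)/1 = 2/1 = 2: (m_3, d_3) = (m_1, d_1) = (1, 2), so from here the quotients repeat a_1, a_2; the period length is 2.
So sqrt(3) = [1; (1, 2)] with period length k = 2.
k is even, so the fundamental solution of x^2 - 3y^2 = 1 is (p_{k-1}, q_{k-1}) = (p_1, q_1); compute convergents through index 1.
Convergents (p_i = a_i*p_{i-1} + p_{i-2}, q_i = a_i*q_{i-1} + q_{i-2} with p_{-2}=0, p_{-1}=1, q_{-2}=1, q_{-1}=0):
  i=0: a_0=1, p_0 = 1*1 + 0 = 1, q_0 = 1*0 + 1 = 1.
  i=1: a_1=1, p_1 = 1*1 + 1 = 2, q_1 = 1*1 + 0 = 1.
Check: 2^2 - 3*1^2 = 4 - 3 = 1, so (x, y) = (2, 1) solves the equation, and by the theorem it is the least positive solution.

(x, y) = (2, 1)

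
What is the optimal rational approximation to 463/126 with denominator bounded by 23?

Expand x = 463/126 as a continued fraction with the Euclidean algorithm:
  463 = 3*126 + 85, so a_0 = 3.
  126 = 1*85 + 41, so a_1 = 1.
  85 = 2*41 + 3, so a_2 = 2.
  41 = 13*3 + 2, so a_3 = 13.
  3 = 1*2 + 1, so a_4 = 1.
  2 = 2*1 + 0, so a_5 = 2.
so x = [3; 1, 2, 13, 1, 2].
Convergents (p_i = a_i*p_{i-1} + p_{i-2}, q_i = a_i*q_{i-1} + q_{i-2} with p_{-2}=0, p_{-1}=1, q_{-2}=1, q_{-1}=0), until the denominator exceeds 23:
  i=0: a_0=3, p_0 = 3*1 + 0 = 3, q_0 = 3*0 + 1 = 1.
  i=1: a_1=1, p_1 = 1*3 + 1 = 4, q_1 = 1*1 + 0 = 1.
  i=2: a_2=2, p_2 = 2*4 + 3 = 11, q_2 = 2*1 + 1 = 3.
  i=3: a_3=13, p_3 = 13*11 + 4 = 147, q_3 = 13*3 + 1 = 40.
q_3 = 40 > 23, so the last convergent with denominator <= 23 is p_2/q_2 = 11/3.
The closest fraction with denominator <= 23 is either p_2/q_2 or the intermediate fraction (k*p_2 + p_1)/(k*q_2 + q_1) with the largest k >= 1 whose denominator stays <= 23; these approach x as k grows, and every other convergent or intermediate fraction in range is farther away.
Largest k: floor((23 - q_1)/q_2) = floor((23 - 1)/3) = 7.
That gives (7*11 + 4)/(7*3 + 1) = 81/22.
Compare the errors: |x - 11/3| = |463*3 - 11*126|/(126*3) = 3/378, and |x - 81/22| = |463*22 - 81*126|/(126*22) = 20/2772.
Cross-multiplying, 20*378 = 7560 < 8316 = 3*2772, so 20/2772 is smaller: the intermediate fraction 81/22 is closer to x than 11/3.

81/22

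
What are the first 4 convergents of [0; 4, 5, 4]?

0/1, 1/4, 5/21, 21/88

Using the convergent recurrence p_i = a_i*p_{i-1} + p_{i-2}, q_i = a_i*q_{i-1} + q_{i-2} with p_{-2}=0, p_{-1}=1, q_{-2}=1, q_{-1}=0:
  i=0: a_0=0, p_0 = 0*1 + 0 = 0, q_0 = 0*0 + 1 = 1.
  i=1: a_1=4, p_1 = 4*0 + 1 = 1, q_1 = 4*1 + 0 = 4.
  i=2: a_2=5, p_2 = 5*1 + 0 = 5, q_2 = 5*4 + 1 = 21.
  i=3: a_3=4, p_3 = 4*5 + 1 = 21, q_3 = 4*21 + 4 = 88.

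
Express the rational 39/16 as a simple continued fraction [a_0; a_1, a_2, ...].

[2; 2, 3, 2]

Run the Euclidean algorithm on 39 and 16; the successive quotients are the partial quotients a_0, a_1, ... (each step inverts the fractional part left over by the previous one):
  39 = 2*16 + 7, so a_0 = 2.
  16 = 2*7 + 2, so a_1 = 2.
  7 = 3*2 + 1, so a_2 = 3.
  2 = 2*1 + 0, so a_3 = 2.
The remainder reaches 0 after 4 divisions, so the expansion has 4 partial quotients, read off in order.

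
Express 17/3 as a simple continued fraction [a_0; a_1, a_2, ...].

[5; 1, 2]

Run the Euclidean algorithm on 17 and 3; the successive quotients are the partial quotients a_0, a_1, ... (each step inverts the fractional part left over by the previous one):
  17 = 5*3 + 2, so a_0 = 5.
  3 = 1*2 + 1, so a_1 = 1.
  2 = 2*1 + 0, so a_2 = 2.
The remainder reaches 0 after 3 divisions, so the expansion has 3 partial quotients, read off in order.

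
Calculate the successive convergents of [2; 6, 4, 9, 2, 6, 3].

Using the convergent recurrence p_i = a_i*p_{i-1} + p_{i-2}, q_i = a_i*q_{i-1} + q_{i-2} with p_{-2}=0, p_{-1}=1, q_{-2}=1, q_{-1}=0:
  i=0: a_0=2, p_0 = 2*1 + 0 = 2, q_0 = 2*0 + 1 = 1.
  i=1: a_1=6, p_1 = 6*2 + 1 = 13, q_1 = 6*1 + 0 = 6.
  i=2: a_2=4, p_2 = 4*13 + 2 = 54, q_2 = 4*6 + 1 = 25.
  i=3: a_3=9, p_3 = 9*54 + 13 = 499, q_3 = 9*25 + 6 = 231.
  i=4: a_4=2, p_4 = 2*499 + 54 = 1052, q_4 = 2*231 + 25 = 487.
  i=5: a_5=6, p_5 = 6*1052 + 499 = 6811, q_5 = 6*487 + 231 = 3153.
  i=6: a_6=3, p_6 = 3*6811 + 1052 = 21485, q_6 = 3*3153 + 487 = 9946.

2/1, 13/6, 54/25, 499/231, 1052/487, 6811/3153, 21485/9946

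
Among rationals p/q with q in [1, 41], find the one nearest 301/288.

Expand x = 301/288 as a continued fraction with the Euclidean algorithm:
  301 = 1*288 + 13, so a_0 = 1.
  288 = 22*13 + 2, so a_1 = 22.
  13 = 6*2 + 1, so a_2 = 6.
  2 = 2*1 + 0, so a_3 = 2.
so x = [1; 22, 6, 2].
Convergents (p_i = a_i*p_{i-1} + p_{i-2}, q_i = a_i*q_{i-1} + q_{i-2} with p_{-2}=0, p_{-1}=1, q_{-2}=1, q_{-1}=0), until the denominator exceeds 41:
  i=0: a_0=1, p_0 = 1*1 + 0 = 1, q_0 = 1*0 + 1 = 1.
  i=1: a_1=22, p_1 = 22*1 + 1 = 23, q_1 = 22*1 + 0 = 22.
  i=2: a_2=6, p_2 = 6*23 + 1 = 139, q_2 = 6*22 + 1 = 133.
q_2 = 133 > 41, so the last convergent with denominator <= 41 is p_1/q_1 = 23/22.
The closest fraction with denominator <= 41 is either p_1/q_1 or the intermediate fraction (k*p_1 + p_0)/(k*q_1 + q_0) with the largest k >= 1 whose denominator stays <= 41; these approach x as k grows, and every other convergent or intermediate fraction in range is farther away.
Largest k: floor((41 - q_0)/q_1) = floor((41 - 1)/22) = 1.
That gives (1*23 + 1)/(1*22 + 1) = 24/23.
Compare the errors: |x - 23/22| = |301*22 - 23*288|/(288*22) = 2/6336, and |x - 24/23| = |301*23 - 24*288|/(288*23) = 11/6624.
Cross-multiplying, 2*6624 = 13248 < 69696 = 11*6336, so 2/6336 is smaller: the convergent 23/22 is closer to x than 24/23.

23/22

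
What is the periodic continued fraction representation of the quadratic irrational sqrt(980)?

[31; (3, 3, 1, 1, 2, 1, 1, 3, 3, 62)]

Write x_i = (sqrt(980) + m_i)/d_i with (m_0, d_0) = (0, 1). a_0 = floor(sqrt(980)) = 31, since 31^2 = 961 <= 980 < 1024 = 32^2.
Iterate m_{i+1} = d_i*a_i - m_i, d_{i+1} = (980 - m_{i+1}^2)/d_i, a_{i+1} = floor((a_0 + m_{i+1})/d_{i+1}):
  m_1 = 1*31 - 0 = 31, d_1 = (980 - 31^2)/1 = 19/1 = 19, a_1 = floor((31 + 31)/19) = 3.
  m_2 = 19*3 - 31 = 26, d_2 = (980 - 26^2)/19 = 304/19 = 16, a_2 = floor((31 + 26)/16) = 3.
  m_3 = 16*3 - 26 = 22, d_3 = (980 - 22^2)/16 = 496/16 = 31, a_3 = floor((31 + 22)/31) = 1.
  m_4 = 31*1 - 22 = 9, d_4 = (980 - 9^2)/31 = 899/31 = 29, a_4 = floor((31 + 9)/29) = 1.
  m_5 = 29*1 - 9 = 20, d_5 = (980 - 20^2)/29 = 580/29 = 20, a_5 = floor((31 + 20)/20) = 2.
  m_6 = 20*2 - 20 = 20, d_6 = (980 - 20^2)/20 = 580/20 = 29, a_6 = floor((31 + 20)/29) = 1.
  m_7 = 29*1 - 20 = 9, d_7 = (980 - 9^2)/29 = 899/29 = 31, a_7 = floor((31 + 9)/31) = 1.
  m_8 = 31*1 - 9 = 22, d_8 = (980 - 22^2)/31 = 496/31 = 16, a_8 = floor((31 + 22)/16) = 3.
  m_9 = 16*3 - 22 = 26, d_9 = (980 - 26^2)/16 = 304/16 = 19, a_9 = floor((31 + 26)/19) = 3.
  m_10 = 19*3 - 26 = 31, d_10 = (980 - 31^2)/19 = 19/19 = 1, a_10 = floor((31 + 31)/1) = 62.
  m_11 = 1*62 - 31 = 31, d_11 = (980 - 31^2)/1 = 19/1 = 19: (m_11, d_11) = (m_1, d_1) = (31, 19), so from here the quotients repeat a_1, ..., a_10; the period length is 10.
Hence the expansion of sqrt(980) is a_0 = 31 followed by the repeating block 3, 3, 1, 1, 2, 1, 1, 3, 3, 62 (period 10).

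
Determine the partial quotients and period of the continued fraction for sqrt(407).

Write x_i = (sqrt(407) + m_i)/d_i with (m_0, d_0) = (0, 1). a_0 = floor(sqrt(407)) = 20, since 20^2 = 400 <= 407 < 441 = 21^2.
Iterate m_{i+1} = d_i*a_i - m_i, d_{i+1} = (407 - m_{i+1}^2)/d_i, a_{i+1} = floor((a_0 + m_{i+1})/d_{i+1}):
  m_1 = 1*20 - 0 = 20, d_1 = (407 - 20^2)/1 = 7/1 = 7, a_1 = floor((20 + 20)/7) = 5.
  m_2 = 7*5 - 20 = 15, d_2 = (407 - 15^2)/7 = 182/7 = 26, a_2 = floor((20 + 15)/26) = 1.
  m_3 = 26*1 - 15 = 11, d_3 = (407 - 11^2)/26 = 286/26 = 11, a_3 = floor((20 + 11)/11) = 2.
  m_4 = 11*2 - 11 = 11, d_4 = (407 - 11^2)/11 = 286/11 = 26, a_4 = floor((20 + 11)/26) = 1.
  m_5 = 26*1 - 11 = 15, d_5 = (407 - 15^2)/26 = 182/26 = 7, a_5 = floor((20 + 15)/7) = 5.
  m_6 = 7*5 - 15 = 20, d_6 = (407 - 20^2)/7 = 7/7 = 1, a_6 = floor((20 + 20)/1) = 40.
  m_7 = 1*40 - 20 = 20, d_7 = (407 - 20^2)/1 = 7/1 = 7: (m_7, d_7) = (m_1, d_1) = (20, 7), so from here the quotients repeat a_1, ..., a_6; the period length is 6.
Hence the expansion of sqrt(407) is a_0 = 20 followed by the repeating block 5, 1, 2, 1, 5, 40 (period 6).

[20; (5, 1, 2, 1, 5, 40)]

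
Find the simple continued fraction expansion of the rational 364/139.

Run the Euclidean algorithm on 364 and 139; the successive quotients are the partial quotients a_0, a_1, ... (each step inverts the fractional part left over by the previous one):
  364 = 2*139 + 86, so a_0 = 2.
  139 = 1*86 + 53, so a_1 = 1.
  86 = 1*53 + 33, so a_2 = 1.
  53 = 1*33 + 20, so a_3 = 1.
  33 = 1*20 + 13, so a_4 = 1.
  20 = 1*13 + 7, so a_5 = 1.
  13 = 1*7 + 6, so a_6 = 1.
  7 = 1*6 + 1, so a_7 = 1.
  6 = 6*1 + 0, so a_8 = 6.
The remainder reaches 0 after 9 divisions, so the expansion has 9 partial quotients, read off in order.

[2; 1, 1, 1, 1, 1, 1, 1, 6]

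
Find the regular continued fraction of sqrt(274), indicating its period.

Write x_i = (sqrt(274) + m_i)/d_i with (m_0, d_0) = (0, 1). a_0 = floor(sqrt(274)) = 16, since 16^2 = 256 <= 274 < 289 = 17^2.
Iterate m_{i+1} = d_i*a_i - m_i, d_{i+1} = (274 - m_{i+1}^2)/d_i, a_{i+1} = floor((a_0 + m_{i+1})/d_{i+1}):
  m_1 = 1*16 - 0 = 16, d_1 = (274 - 16^2)/1 = 18/1 = 18, a_1 = floor((16 + 16)/18) = 1.
  m_2 = 18*1 - 16 = 2, d_2 = (274 - 2^2)/18 = 270/18 = 15, a_2 = floor((16 + 2)/15) = 1.
  m_3 = 15*1 - 2 = 13, d_3 = (274 - 13^2)/15 = 105/15 = 7, a_3 = floor((16 + 13)/7) = 4.
  m_4 = 7*4 - 13 = 15, d_4 = (274 - 15^2)/7 = 49/7 = 7, a_4 = floor((16 + 15)/7) = 4.
  m_5 = 7*4 - 15 = 13, d_5 = (274 - 13^2)/7 = 105/7 = 15, a_5 = floor((16 + 13)/15) = 1.
  m_6 = 15*1 - 13 = 2, d_6 = (274 - 2^2)/15 = 270/15 = 18, a_6 = floor((16 + 2)/18) = 1.
  m_7 = 18*1 - 2 = 16, d_7 = (274 - 16^2)/18 = 18/18 = 1, a_7 = floor((16 + 16)/1) = 32.
  m_8 = 1*32 - 16 = 16, d_8 = (274 - 16^2)/1 = 18/1 = 18: (m_8, d_8) = (m_1, d_1) = (16, 18), so from here the quotients repeat a_1, ..., a_7; the period length is 7.
Hence the expansion of sqrt(274) is a_0 = 16 followed by the repeating block 1, 1, 4, 4, 1, 1, 32 (period 7).

[16; (1, 1, 4, 4, 1, 1, 32)]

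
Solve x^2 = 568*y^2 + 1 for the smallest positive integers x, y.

(x, y) = (143, 6)

First expand sqrt(568) as a continued fraction. With x_i = (sqrt(568) + m_i)/d_i and (m_0, d_0) = (0, 1): a_0 = floor(sqrt(568)) = 23, since 23^2 = 529 <= 568 < 576 = 24^2.
Iterate m_{i+1} = d_i*a_i - m_i, d_{i+1} = (568 - m_{i+1}^2)/d_i, a_{i+1} = floor((a_0 + m_{i+1})/d_{i+1}):
  m_1 = 1*23 - 0 = 23, d_1 = (568 - 23^2)/1 = 39/1 = 39, a_1 = floor((23 + 23)/39) = 1.
  m_2 = 39*1 - 23 = 16, d_2 = (568 - 16^2)/39 = 312/39 = 8, a_2 = floor((23 + 16)/8) = 4.
  m_3 = 8*4 - 16 = 16, d_3 = (568 - 16^2)/8 = 312/8 = 39, a_3 = floor((23 + 16)/39) = 1.
  m_4 = 39*1 - 16 = 23, d_4 = (568 - 23^2)/39 = 39/39 = 1, a_4 = floor((23 + 23)/1) = 46.
  m_5 = 1*46 - 23 = 23, d_5 = (568 - 23^2)/1 = 39/1 = 39: (m_5, d_5) = (m_1, d_1) = (23, 39), so from here the quotients repeat a_1, ..., a_4; the period length is 4.
So sqrt(568) = [23; (1, 4, 1, 46)] with period length k = 4.
k is even, so the fundamental solution of x^2 - 568y^2 = 1 is (p_{k-1}, q_{k-1}) = (p_3, q_3); compute convergents through index 3.
Convergents (p_i = a_i*p_{i-1} + p_{i-2}, q_i = a_i*q_{i-1} + q_{i-2} with p_{-2}=0, p_{-1}=1, q_{-2}=1, q_{-1}=0):
  i=0: a_0=23, p_0 = 23*1 + 0 = 23, q_0 = 23*0 + 1 = 1.
  i=1: a_1=1, p_1 = 1*23 + 1 = 24, q_1 = 1*1 + 0 = 1.
  i=2: a_2=4, p_2 = 4*24 + 23 = 119, q_2 = 4*1 + 1 = 5.
  i=3: a_3=1, p_3 = 1*119 + 24 = 143, q_3 = 1*5 + 1 = 6.
Check: 143^2 - 568*6^2 = 20449 - 20448 = 1, so (x, y) = (143, 6) solves the equation, and by the theorem it is the least positive solution.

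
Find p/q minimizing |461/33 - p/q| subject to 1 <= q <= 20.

Expand x = 461/33 as a continued fraction with the Euclidean algorithm:
  461 = 13*33 + 32, so a_0 = 13.
  33 = 1*32 + 1, so a_1 = 1.
  32 = 32*1 + 0, so a_2 = 32.
so x = [13; 1, 32].
Convergents (p_i = a_i*p_{i-1} + p_{i-2}, q_i = a_i*q_{i-1} + q_{i-2} with p_{-2}=0, p_{-1}=1, q_{-2}=1, q_{-1}=0), until the denominator exceeds 20:
  i=0: a_0=13, p_0 = 13*1 + 0 = 13, q_0 = 13*0 + 1 = 1.
  i=1: a_1=1, p_1 = 1*13 + 1 = 14, q_1 = 1*1 + 0 = 1.
  i=2: a_2=32, p_2 = 32*14 + 13 = 461, q_2 = 32*1 + 1 = 33.
q_2 = 33 > 20, so the last convergent with denominator <= 20 is p_1/q_1 = 14/1.
The closest fraction with denominator <= 20 is either p_1/q_1 or the intermediate fraction (k*p_1 + p_0)/(k*q_1 + q_0) with the largest k >= 1 whose denominator stays <= 20; these approach x as k grows, and every other convergent or intermediate fraction in range is farther away.
Largest k: floor((20 - q_0)/q_1) = floor((20 - 1)/1) = 19.
That gives (19*14 + 13)/(19*1 + 1) = 279/20.
Compare the errors: |x - 14/1| = |461*1 - 14*33|/(33*1) = 1/33, and |x - 279/20| = |461*20 - 279*33|/(33*20) = 13/660.
Cross-multiplying, 13*33 = 429 < 660 = 1*660, so 13/660 is smaller: the intermediate fraction 279/20 is closer to x than 14/1.

279/20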